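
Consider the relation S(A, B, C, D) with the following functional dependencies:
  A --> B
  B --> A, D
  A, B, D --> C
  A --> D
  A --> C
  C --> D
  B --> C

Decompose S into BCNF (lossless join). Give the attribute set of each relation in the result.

{A, B, C}; {C, D}

Candidate keys of the original relation: {A}, {B}.
Within {A, B, C, D}: {C}⁺ ∩ {A, B, C, D} = {C, D}, not the whole set, so C --> D violates BCNF; decompose into {C, D} and {A, B, C}.
{C, D} has no BCNF violation.
{A, B, C} has no BCNF violation.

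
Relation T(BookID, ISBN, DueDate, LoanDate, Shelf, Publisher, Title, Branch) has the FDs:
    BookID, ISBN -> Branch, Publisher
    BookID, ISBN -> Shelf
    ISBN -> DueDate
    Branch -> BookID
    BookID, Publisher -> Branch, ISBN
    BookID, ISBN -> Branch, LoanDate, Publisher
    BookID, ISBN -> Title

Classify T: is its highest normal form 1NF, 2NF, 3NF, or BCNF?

Candidate keys: {BookID, ISBN}, {BookID, Publisher}, {Branch, ISBN}, {Branch, Publisher}. Prime attributes: {BookID, Branch, ISBN, Publisher}.
ISBN -> DueDate: {ISBN}⁺ = {DueDate, ISBN}, which is not all of the attributes, so the left side is not a superkey — BCNF is violated.
ISBN -> DueDate has non-prime {DueDate} on the right and a non-superkey on the left, so 3NF fails.
Since {ISBN} ⊂ {BookID, ISBN} and {ISBN}⁺ ⊇ {DueDate} with {DueDate} non-prime, there is a partial dependency; 2NF fails.

1NF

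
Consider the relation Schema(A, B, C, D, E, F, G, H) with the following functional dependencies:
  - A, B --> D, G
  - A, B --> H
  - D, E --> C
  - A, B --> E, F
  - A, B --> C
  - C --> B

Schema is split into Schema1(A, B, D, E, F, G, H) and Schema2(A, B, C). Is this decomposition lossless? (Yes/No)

Common attributes: {A, B}; their closure is {A, B, C, D, E, F, G, H}.
Since Schema1 ⊆ {A, B, C, D, E, F, G, H}, the intersection is a superkey of Schema1; the decomposition is lossless.

Yes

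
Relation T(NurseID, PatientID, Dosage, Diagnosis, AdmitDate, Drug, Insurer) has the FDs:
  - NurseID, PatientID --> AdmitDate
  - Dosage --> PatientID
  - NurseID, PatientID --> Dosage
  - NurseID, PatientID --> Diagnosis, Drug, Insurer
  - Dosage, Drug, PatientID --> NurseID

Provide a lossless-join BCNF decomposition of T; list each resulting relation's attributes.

{AdmitDate, Diagnosis, Dosage, Drug, Insurer, NurseID}; {Dosage, PatientID}

Candidate keys of the original relation: {Dosage, Drug}, {Dosage, NurseID}, {NurseID, PatientID}.
Within {AdmitDate, Diagnosis, Dosage, Drug, Insurer, NurseID, PatientID}: {Dosage}⁺ ∩ {AdmitDate, Diagnosis, Dosage, Drug, Insurer, NurseID, PatientID} = {Dosage, PatientID}, not the whole set, so Dosage --> PatientID violates BCNF; decompose into {Dosage, PatientID} and {AdmitDate, Diagnosis, Dosage, Drug, Insurer, NurseID}.
{Dosage, PatientID}: every determinant is a superkey — BCNF.
{AdmitDate, Diagnosis, Dosage, Drug, Insurer, NurseID}: every determinant is a superkey — BCNF.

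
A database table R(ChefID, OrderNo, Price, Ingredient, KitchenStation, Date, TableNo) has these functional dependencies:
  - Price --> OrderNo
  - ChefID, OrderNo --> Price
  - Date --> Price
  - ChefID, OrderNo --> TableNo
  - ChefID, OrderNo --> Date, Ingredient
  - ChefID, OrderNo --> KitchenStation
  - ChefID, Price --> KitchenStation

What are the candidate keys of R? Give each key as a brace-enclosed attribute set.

Attributes never on any right-hand side: {ChefID} — every candidate key must contain it.
{ChefID, Date}⁺ = {ChefID, Date, Ingredient, KitchenStation, OrderNo, Price, TableNo}, which is every attribute, so {ChefID, Date} is a candidate key.
{ChefID, OrderNo}⁺ = {ChefID, Date, Ingredient, KitchenStation, OrderNo, Price, TableNo}, which is every attribute, so {ChefID, OrderNo} is a candidate key.
{ChefID, Price}⁺ = {ChefID, Date, Ingredient, KitchenStation, OrderNo, Price, TableNo}, which is every attribute, so {ChefID, Price} is a candidate key.
No proper subset of any of these is a key, and no other minimal superkey exists.

{ChefID, Date}, {ChefID, OrderNo}, {ChefID, Price}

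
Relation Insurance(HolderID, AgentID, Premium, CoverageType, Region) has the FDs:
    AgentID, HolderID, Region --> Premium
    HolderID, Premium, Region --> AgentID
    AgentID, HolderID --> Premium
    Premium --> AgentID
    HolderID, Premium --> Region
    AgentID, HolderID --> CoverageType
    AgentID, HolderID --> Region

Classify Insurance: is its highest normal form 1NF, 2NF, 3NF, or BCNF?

Candidate keys: {AgentID, HolderID}, {HolderID, Premium}. Prime attributes: {AgentID, HolderID, Premium}.
For Premium --> AgentID we have {Premium}⁺ = {AgentID, Premium}; {Premium} is not a superkey, so BCNF fails.
Since {AgentID} ⊆ prime attributes and every other non-superkey FD also has a prime right side, the schema is in 3NF.

3NF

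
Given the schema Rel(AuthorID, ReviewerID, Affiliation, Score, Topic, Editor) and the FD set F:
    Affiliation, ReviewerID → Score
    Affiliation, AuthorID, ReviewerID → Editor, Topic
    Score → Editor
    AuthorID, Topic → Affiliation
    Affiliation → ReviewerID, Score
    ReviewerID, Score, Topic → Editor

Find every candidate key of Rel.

Attributes never on any right-hand side: {AuthorID} — every candidate key must contain it.
{Affiliation, AuthorID} is a candidate key since {Affiliation, AuthorID}⁺ = {Affiliation, AuthorID, Editor, ReviewerID, Score, Topic} covers every attribute.
{AuthorID, Topic} is a candidate key since {AuthorID, Topic}⁺ = {Affiliation, AuthorID, Editor, ReviewerID, Score, Topic} covers every attribute.
No proper subset of any of these is a key, and no other minimal superkey exists.

{Affiliation, AuthorID}, {AuthorID, Topic}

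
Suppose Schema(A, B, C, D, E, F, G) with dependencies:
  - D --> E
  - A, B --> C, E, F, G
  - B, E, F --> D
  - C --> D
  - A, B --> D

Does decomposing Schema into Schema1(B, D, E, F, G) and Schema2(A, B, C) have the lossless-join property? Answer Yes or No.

The shared attributes are {B} and {B}⁺ = {B}.
Schema1 ⊄ {B} and Schema2 ⊄ {B}, so the split is lossy.

No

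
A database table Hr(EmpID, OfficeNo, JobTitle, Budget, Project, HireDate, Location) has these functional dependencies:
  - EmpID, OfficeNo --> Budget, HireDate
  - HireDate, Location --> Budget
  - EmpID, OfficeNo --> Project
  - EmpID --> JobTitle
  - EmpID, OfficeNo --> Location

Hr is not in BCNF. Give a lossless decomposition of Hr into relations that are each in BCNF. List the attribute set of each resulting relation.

{Budget, HireDate, Location}; {EmpID, HireDate, Location, OfficeNo, Project}; {EmpID, JobTitle}

Candidate key of the original relation: {EmpID, OfficeNo}.
Within {Budget, EmpID, HireDate, JobTitle, Location, OfficeNo, Project}: {HireDate, Location}⁺ ∩ {Budget, EmpID, HireDate, JobTitle, Location, OfficeNo, Project} = {Budget, HireDate, Location}, not the whole set, so HireDate, Location --> Budget violates BCNF; decompose into {Budget, HireDate, Location} and {EmpID, HireDate, JobTitle, Location, OfficeNo, Project}.
{Budget, HireDate, Location}: every determinant is a superkey — BCNF.
Within {EmpID, HireDate, JobTitle, Location, OfficeNo, Project}: {EmpID}⁺ ∩ {EmpID, HireDate, JobTitle, Location, OfficeNo, Project} = {EmpID, JobTitle}, not the whole set, so EmpID --> JobTitle violates BCNF; decompose into {EmpID, JobTitle} and {EmpID, HireDate, Location, OfficeNo, Project}.
{EmpID, JobTitle}: every determinant is a superkey — BCNF.
{EmpID, HireDate, Location, OfficeNo, Project}: every determinant is a superkey — BCNF.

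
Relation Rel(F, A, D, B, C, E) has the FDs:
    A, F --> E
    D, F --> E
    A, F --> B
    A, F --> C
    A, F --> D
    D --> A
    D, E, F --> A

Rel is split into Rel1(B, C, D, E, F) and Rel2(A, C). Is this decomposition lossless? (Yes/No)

The shared attributes are {C} and {C}⁺ = {C}.
Neither Rel1 nor Rel2 is contained in that closure, so the decomposition is lossy.

No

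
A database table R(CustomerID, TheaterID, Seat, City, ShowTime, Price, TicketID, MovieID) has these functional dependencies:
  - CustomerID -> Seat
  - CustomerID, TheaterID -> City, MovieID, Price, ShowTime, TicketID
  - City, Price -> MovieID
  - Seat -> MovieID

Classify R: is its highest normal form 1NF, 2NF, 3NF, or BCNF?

Candidate key: {CustomerID, TheaterID}. Prime attributes: {CustomerID, TheaterID}.
CustomerID -> Seat: {CustomerID}⁺ = {CustomerID, MovieID, Seat}, which is not all of the attributes, so the left side is not a superkey — BCNF is violated.
CustomerID -> Seat determines the non-prime attribute {Seat} from a non-superkey — 3NF is violated.
The proper key subset {CustomerID} of {CustomerID, TheaterID} determines non-prime {MovieID, Seat}, so the relation is not even in 2NF.

1NF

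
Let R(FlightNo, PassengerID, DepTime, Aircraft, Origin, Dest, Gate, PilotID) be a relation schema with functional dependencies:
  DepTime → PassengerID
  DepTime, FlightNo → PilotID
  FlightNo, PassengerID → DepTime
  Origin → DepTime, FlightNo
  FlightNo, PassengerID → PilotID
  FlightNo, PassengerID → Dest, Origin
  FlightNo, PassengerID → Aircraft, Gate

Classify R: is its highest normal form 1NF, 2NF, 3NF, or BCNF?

Candidate keys: {DepTime, FlightNo}, {FlightNo, PassengerID}, {Origin}. Prime attributes: {DepTime, FlightNo, Origin, PassengerID}.
For DepTime → PassengerID we have {DepTime}⁺ = {DepTime, PassengerID}; {DepTime} is not a superkey, so BCNF fails.
Its right-hand attributes {PassengerID} are all prime, as are those of every other non-superkey FD — the relation is in 3NF.

3NF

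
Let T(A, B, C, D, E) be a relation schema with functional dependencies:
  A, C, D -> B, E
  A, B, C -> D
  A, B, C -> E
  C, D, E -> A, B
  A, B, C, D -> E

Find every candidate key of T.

{A, B, C}, {A, C, D}, {C, D, E}

{C} never appears on the right of any FD, so every key must include it.
{A, B, C}⁺ = {A, B, C, D, E}, which is every attribute, so {A, B, C} is a candidate key.
{A, C, D}⁺ = {A, B, C, D, E}, which is every attribute, so {A, C, D} is a candidate key.
{C, D, E}⁺ = {A, B, C, D, E}, which is every attribute, so {C, D, E} is a candidate key.
These are minimal and exhaustive — every other superkey contains one of them.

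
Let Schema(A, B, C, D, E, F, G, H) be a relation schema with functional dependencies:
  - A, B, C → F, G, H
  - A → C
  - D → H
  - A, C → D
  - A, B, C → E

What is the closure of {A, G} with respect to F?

Start with {A, G}.
A → C applies; add {C} → now {A, C, G}.
A, C → D applies; add {D} → now {A, C, D, G}.
D → H applies; add {H} → now {A, C, D, G, H}.
No further FD applies.

{A, C, D, G, H}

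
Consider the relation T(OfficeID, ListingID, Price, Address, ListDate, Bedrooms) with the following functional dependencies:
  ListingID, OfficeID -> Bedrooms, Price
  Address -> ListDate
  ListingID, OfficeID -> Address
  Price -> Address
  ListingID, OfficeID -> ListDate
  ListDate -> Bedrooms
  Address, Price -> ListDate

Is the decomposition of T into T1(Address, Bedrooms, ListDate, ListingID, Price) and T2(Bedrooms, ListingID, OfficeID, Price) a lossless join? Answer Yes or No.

Yes

T1 ∩ T2 = {Bedrooms, ListingID, Price}; its closure under F is {Address, Bedrooms, ListDate, ListingID, Price}.
T1 is contained in that closure, so T1 ∩ T2 -> T1 holds and the join is lossless.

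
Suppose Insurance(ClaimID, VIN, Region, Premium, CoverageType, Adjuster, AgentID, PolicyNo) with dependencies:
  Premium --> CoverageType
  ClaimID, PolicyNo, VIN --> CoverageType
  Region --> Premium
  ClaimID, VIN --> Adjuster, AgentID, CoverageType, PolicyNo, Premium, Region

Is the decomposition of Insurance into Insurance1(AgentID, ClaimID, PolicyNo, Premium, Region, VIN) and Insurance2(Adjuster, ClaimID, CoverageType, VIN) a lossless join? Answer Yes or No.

Yes

Insurance1 ∩ Insurance2 = {ClaimID, VIN}; its closure under F is {Adjuster, AgentID, ClaimID, CoverageType, PolicyNo, Premium, Region, VIN}.
Insurance1 is contained in that closure, so Insurance1 ∩ Insurance2 --> Insurance1 holds and the join is lossless.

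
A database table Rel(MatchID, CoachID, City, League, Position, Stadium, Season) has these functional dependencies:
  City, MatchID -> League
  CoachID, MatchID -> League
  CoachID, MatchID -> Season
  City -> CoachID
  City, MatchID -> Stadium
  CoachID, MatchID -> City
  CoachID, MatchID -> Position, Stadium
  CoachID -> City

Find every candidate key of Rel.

{City, MatchID}, {CoachID, MatchID}

No FD produces {MatchID}, so it must be in every candidate key.
Closure of {City, MatchID} is {City, CoachID, League, MatchID, Position, Season, Stadium}, the whole schema; {City, MatchID} is a candidate key.
Closure of {CoachID, MatchID} is {City, CoachID, League, MatchID, Position, Season, Stadium}, the whole schema; {CoachID, MatchID} is a candidate key.
No proper subset of any of these is a key, and no other minimal superkey exists.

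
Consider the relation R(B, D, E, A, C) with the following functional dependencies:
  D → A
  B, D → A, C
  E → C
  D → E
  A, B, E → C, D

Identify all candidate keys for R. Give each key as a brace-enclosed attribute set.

{A, B, E}, {B, D}

Attributes never on any right-hand side: {B} — every candidate key must contain it.
{B, D} is a candidate key since {B, D}⁺ = {A, B, C, D, E} covers every attribute.
{A, B, E} is a candidate key since {A, B, E}⁺ = {A, B, C, D, E} covers every attribute.
These are minimal and exhaustive — every other superkey contains one of them.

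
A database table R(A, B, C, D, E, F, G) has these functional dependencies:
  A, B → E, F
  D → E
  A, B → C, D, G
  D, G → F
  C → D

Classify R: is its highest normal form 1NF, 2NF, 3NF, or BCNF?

2NF

Candidate key: {A, B}. Prime attributes: {A, B}.
D → E: {D}⁺ = {D, E}, which is not all of the attributes, so the left side is not a superkey — BCNF is violated.
D → E determines the non-prime attribute {E} from a non-superkey — 3NF is violated.
No proper subset of a key has a non-prime attribute in its closure, so there is no partial dependency; 2NF holds.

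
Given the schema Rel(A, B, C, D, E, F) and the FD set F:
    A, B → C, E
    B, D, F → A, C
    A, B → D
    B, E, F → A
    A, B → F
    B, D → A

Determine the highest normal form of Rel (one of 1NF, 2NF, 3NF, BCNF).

BCNF

Candidate keys: {A, B}, {B, D}, {B, E, F}. Prime attributes: {A, B, D, E, F}.
Each dependency's left side is a superkey — BCNF holds.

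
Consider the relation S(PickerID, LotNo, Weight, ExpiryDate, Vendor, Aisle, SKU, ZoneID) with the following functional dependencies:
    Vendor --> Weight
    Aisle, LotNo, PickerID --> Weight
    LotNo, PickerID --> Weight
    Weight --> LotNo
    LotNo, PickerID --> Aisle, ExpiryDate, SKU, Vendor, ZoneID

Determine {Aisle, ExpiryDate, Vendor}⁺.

Start with {Aisle, ExpiryDate, Vendor}.
Vendor --> Weight applies; add {Weight} → now {Aisle, ExpiryDate, Vendor, Weight}.
Weight --> LotNo applies; add {LotNo} → now {Aisle, ExpiryDate, LotNo, Vendor, Weight}.
No further FD applies.

{Aisle, ExpiryDate, LotNo, Vendor, Weight}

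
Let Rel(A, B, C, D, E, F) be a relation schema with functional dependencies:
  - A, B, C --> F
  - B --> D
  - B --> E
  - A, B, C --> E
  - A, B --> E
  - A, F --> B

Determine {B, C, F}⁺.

Start with {B, C, F}.
B --> D applies; add {D} → now {B, C, D, F}.
B --> E applies; add {E} → now {B, C, D, E, F}.
No further FD applies.

{B, C, D, E, F}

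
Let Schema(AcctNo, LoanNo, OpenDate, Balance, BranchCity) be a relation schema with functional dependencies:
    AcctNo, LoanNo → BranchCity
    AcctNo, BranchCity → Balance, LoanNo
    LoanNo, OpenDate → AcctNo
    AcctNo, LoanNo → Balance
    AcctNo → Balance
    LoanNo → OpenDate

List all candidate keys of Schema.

{AcctNo, BranchCity}, {LoanNo}

{LoanNo}⁺ = {AcctNo, Balance, BranchCity, LoanNo, OpenDate}, which is every attribute, so {LoanNo} is a candidate key.
{AcctNo, BranchCity}⁺ = {AcctNo, Balance, BranchCity, LoanNo, OpenDate}, which is every attribute, so {AcctNo, BranchCity} is a candidate key.
No proper subset of any of these is a key, and no other minimal superkey exists.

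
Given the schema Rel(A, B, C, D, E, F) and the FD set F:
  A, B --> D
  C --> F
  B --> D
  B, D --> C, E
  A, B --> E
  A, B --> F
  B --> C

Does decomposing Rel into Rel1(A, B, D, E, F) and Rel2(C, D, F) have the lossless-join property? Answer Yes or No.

No

Rel1 ∩ Rel2 = {D, F}; its closure under F is {D, F}.
The closure covers neither Rel1 nor Rel2 entirely; the join is not lossless.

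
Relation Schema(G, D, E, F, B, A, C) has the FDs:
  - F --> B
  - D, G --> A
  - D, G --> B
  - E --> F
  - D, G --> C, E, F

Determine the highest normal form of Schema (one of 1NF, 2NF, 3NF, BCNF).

Candidate key: {D, G}. Prime attributes: {D, G}.
F --> B breaks BCNF: {F}⁺ = {B, F}, so {F} is not a superkey.
F --> B has non-prime {B} on the right and a non-superkey on the left, so 3NF fails.
Checking every proper subset of each key, none determines a non-prime attribute — 2NF is satisfied.

2NF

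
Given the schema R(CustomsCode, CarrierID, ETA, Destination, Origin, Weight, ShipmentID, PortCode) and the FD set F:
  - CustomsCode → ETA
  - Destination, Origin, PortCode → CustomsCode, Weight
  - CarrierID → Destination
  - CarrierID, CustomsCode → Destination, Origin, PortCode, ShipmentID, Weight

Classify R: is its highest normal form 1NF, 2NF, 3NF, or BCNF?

1NF

Candidate keys: {CarrierID, CustomsCode}, {CarrierID, Origin, PortCode}. Prime attributes: {CarrierID, CustomsCode, Origin, PortCode}.
CustomsCode → ETA breaks BCNF: {CustomsCode}⁺ = {CustomsCode, ETA}, so {CustomsCode} is not a superkey.
CustomsCode → ETA determines the non-prime attribute {ETA} from a non-superkey — 3NF is violated.
{CarrierID} is a proper subset of the key {CarrierID, CustomsCode}, and {CarrierID}⁺ contains the non-prime attribute {Destination} — a partial dependency, so 2NF is violated.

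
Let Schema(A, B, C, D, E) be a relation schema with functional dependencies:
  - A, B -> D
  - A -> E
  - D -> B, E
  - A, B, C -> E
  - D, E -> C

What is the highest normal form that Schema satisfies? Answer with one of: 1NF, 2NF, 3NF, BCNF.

1NF

Candidate keys: {A, B}, {A, D}. Prime attributes: {A, B, D}.
A -> E: {A}⁺ = {A, E}, which is not all of the attributes, so the left side is not a superkey — BCNF is violated.
A -> E has non-prime {E} on the right and a non-superkey on the left, so 3NF fails.
Since {A} ⊂ {A, B} and {A}⁺ ⊇ {E} with {E} non-prime, there is a partial dependency; 2NF fails.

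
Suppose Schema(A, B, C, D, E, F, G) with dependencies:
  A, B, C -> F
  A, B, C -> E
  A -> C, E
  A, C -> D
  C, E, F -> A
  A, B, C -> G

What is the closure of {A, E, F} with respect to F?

Start with {A, E, F}.
A -> C, E applies; add {C} → now {A, C, E, F}.
A, C -> D applies; add {D} → now {A, C, D, E, F}.
No further FD applies.

{A, C, D, E, F}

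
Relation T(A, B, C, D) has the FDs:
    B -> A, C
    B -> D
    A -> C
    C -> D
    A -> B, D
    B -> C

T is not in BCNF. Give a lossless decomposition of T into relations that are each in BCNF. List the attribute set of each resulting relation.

Candidate keys of the original relation: {A}, {B}.
Within {A, B, C, D}: {C}⁺ ∩ {A, B, C, D} = {C, D}, not the whole set, so C -> D violates BCNF; decompose into {C, D} and {A, B, C}.
{C, D} is in BCNF.
{A, B, C} is in BCNF.

{A, B, C}; {C, D}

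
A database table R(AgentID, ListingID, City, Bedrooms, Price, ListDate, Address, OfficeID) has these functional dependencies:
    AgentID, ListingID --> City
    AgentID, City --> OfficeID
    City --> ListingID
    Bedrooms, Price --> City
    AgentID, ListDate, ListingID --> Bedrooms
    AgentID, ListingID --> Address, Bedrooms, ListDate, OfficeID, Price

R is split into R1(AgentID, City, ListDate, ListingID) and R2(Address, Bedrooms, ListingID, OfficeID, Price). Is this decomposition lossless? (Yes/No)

Common attributes: {ListingID}; their closure is {ListingID}.
Neither R1 nor R2 is contained in that closure, so the decomposition is lossy.

No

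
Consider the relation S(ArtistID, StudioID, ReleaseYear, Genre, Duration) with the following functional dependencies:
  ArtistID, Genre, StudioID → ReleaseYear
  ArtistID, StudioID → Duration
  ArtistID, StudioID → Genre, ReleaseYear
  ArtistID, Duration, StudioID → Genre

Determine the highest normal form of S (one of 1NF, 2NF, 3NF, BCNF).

Candidate key: {ArtistID, StudioID}. Prime attributes: {ArtistID, StudioID}.
The left-hand side of every FD is a superkey, so BCNF is satisfied.

BCNF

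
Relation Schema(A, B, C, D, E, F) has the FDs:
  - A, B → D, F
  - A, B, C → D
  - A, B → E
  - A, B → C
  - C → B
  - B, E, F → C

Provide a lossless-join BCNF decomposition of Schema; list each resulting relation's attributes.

Candidate keys of the original relation: {A, B}, {A, C}.
{A, B, C, D, E, F}: {C} determines {B, C} here but is not a superkey — split on C → B, giving {B, C} and {A, C, D, E, F}.
{B, C}: every determinant is a superkey — BCNF.
{A, C, D, E, F}: every determinant is a superkey — BCNF.

{A, C, D, E, F}; {B, C}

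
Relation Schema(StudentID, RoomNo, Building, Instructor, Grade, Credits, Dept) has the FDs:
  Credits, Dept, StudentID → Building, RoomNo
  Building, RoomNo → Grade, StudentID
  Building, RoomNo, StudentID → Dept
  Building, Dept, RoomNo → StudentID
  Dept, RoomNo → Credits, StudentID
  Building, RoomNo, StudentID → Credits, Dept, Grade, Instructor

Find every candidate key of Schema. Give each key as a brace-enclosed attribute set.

{Building, RoomNo}⁺ = {Building, Credits, Dept, Grade, Instructor, RoomNo, StudentID} — all of the relation — so {Building, RoomNo} is a candidate key.
{Dept, RoomNo}⁺ = {Building, Credits, Dept, Grade, Instructor, RoomNo, StudentID} — all of the relation — so {Dept, RoomNo} is a candidate key.
{Credits, Dept, StudentID}⁺ = {Building, Credits, Dept, Grade, Instructor, RoomNo, StudentID} — all of the relation — so {Credits, Dept, StudentID} is a candidate key.
Any other superkey properly contains one of these, so there are no further candidate keys.

{Building, RoomNo}, {Credits, Dept, StudentID}, {Dept, RoomNo}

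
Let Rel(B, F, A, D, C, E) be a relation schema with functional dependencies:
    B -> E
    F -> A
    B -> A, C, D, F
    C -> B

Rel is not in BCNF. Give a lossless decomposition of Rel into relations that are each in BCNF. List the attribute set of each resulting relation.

{A, F}; {B, C, D, E, F}

Candidate keys of the original relation: {B}, {C}.
Within {A, B, C, D, E, F}: {F}⁺ ∩ {A, B, C, D, E, F} = {A, F}, not the whole set, so F -> A violates BCNF; decompose into {A, F} and {B, C, D, E, F}.
{A, F} has no BCNF violation.
{B, C, D, E, F} has no BCNF violation.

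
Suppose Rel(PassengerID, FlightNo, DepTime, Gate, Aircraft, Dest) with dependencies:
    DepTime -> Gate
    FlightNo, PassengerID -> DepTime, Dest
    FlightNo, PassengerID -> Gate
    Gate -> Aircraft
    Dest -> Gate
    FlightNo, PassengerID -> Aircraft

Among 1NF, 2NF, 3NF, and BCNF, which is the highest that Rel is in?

2NF

Candidate key: {FlightNo, PassengerID}. Prime attributes: {FlightNo, PassengerID}.
DepTime -> Gate breaks BCNF: {DepTime}⁺ = {Aircraft, DepTime, Gate}, so {DepTime} is not a superkey.
Because {Gate} is non-prime and the left side of DepTime -> Gate is not a superkey, the relation is not in 3NF.
No non-prime attribute depends on a proper subset of any candidate key, so 2NF holds.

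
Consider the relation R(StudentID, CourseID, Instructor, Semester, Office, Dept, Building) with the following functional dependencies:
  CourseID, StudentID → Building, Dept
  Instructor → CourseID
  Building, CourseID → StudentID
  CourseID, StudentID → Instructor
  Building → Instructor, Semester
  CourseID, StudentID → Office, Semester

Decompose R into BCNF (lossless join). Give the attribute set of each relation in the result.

Candidate keys of the original relation: {Building}, {CourseID, StudentID}, {Instructor, StudentID}.
{Building, CourseID, Dept, Instructor, Office, Semester, StudentID}: {Instructor} determines {CourseID, Instructor} here but is not a superkey — split on Instructor → CourseID, giving {CourseID, Instructor} and {Building, Dept, Instructor, Office, Semester, StudentID}.
{CourseID, Instructor} is in BCNF.
{Building, Dept, Instructor, Office, Semester, StudentID} is in BCNF.

{Building, Dept, Instructor, Office, Semester, StudentID}; {CourseID, Instructor}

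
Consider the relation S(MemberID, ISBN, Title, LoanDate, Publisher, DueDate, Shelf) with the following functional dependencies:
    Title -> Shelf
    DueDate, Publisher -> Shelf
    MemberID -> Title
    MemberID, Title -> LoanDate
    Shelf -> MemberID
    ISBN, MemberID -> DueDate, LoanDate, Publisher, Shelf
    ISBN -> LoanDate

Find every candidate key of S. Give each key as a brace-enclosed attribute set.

Attributes never on any right-hand side: {ISBN} — every candidate key must contain it.
{ISBN, MemberID}⁺ = {DueDate, ISBN, LoanDate, MemberID, Publisher, Shelf, Title}, which is every attribute, so {ISBN, MemberID} is a candidate key.
{ISBN, Shelf}⁺ = {DueDate, ISBN, LoanDate, MemberID, Publisher, Shelf, Title}, which is every attribute, so {ISBN, Shelf} is a candidate key.
{ISBN, Title}⁺ = {DueDate, ISBN, LoanDate, MemberID, Publisher, Shelf, Title}, which is every attribute, so {ISBN, Title} is a candidate key.
{DueDate, ISBN, Publisher}⁺ = {DueDate, ISBN, LoanDate, MemberID, Publisher, Shelf, Title}, which is every attribute, so {DueDate, ISBN, Publisher} is a candidate key.
These are minimal and exhaustive — every other superkey contains one of them.

{DueDate, ISBN, Publisher}, {ISBN, MemberID}, {ISBN, Shelf}, {ISBN, Title}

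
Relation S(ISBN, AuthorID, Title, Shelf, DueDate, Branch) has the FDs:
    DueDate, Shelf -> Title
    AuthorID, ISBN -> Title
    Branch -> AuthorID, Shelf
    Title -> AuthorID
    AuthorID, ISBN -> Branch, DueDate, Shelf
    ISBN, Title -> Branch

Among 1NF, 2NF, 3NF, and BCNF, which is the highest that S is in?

Candidate keys: {AuthorID, ISBN}, {Branch, ISBN}, {DueDate, ISBN, Shelf}, {ISBN, Title}. Prime attributes: {AuthorID, Branch, DueDate, ISBN, Shelf, Title}.
For DueDate, Shelf -> Title we have {DueDate, Shelf}⁺ = {AuthorID, DueDate, Shelf, Title}; {DueDate, Shelf} is not a superkey, so BCNF fails.
Since {Title} ⊆ prime attributes and every other non-superkey FD also has a prime right side, the schema is in 3NF.

3NF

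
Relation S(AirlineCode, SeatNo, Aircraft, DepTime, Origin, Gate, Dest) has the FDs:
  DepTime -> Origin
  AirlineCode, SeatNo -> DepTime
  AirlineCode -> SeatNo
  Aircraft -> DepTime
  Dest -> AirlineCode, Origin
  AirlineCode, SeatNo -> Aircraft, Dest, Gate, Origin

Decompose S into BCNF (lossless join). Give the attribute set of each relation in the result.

Candidate keys of the original relation: {AirlineCode}, {Dest}.
{Aircraft, AirlineCode, DepTime, Dest, Gate, Origin, SeatNo}: {DepTime} determines {DepTime, Origin} here but is not a superkey — split on DepTime -> Origin, giving {DepTime, Origin} and {Aircraft, AirlineCode, DepTime, Dest, Gate, SeatNo}.
{DepTime, Origin} has no BCNF violation.
{Aircraft, AirlineCode, DepTime, Dest, Gate, SeatNo}: {Aircraft} determines {Aircraft, DepTime} here but is not a superkey — split on Aircraft -> DepTime, giving {Aircraft, DepTime} and {Aircraft, AirlineCode, Dest, Gate, SeatNo}.
{Aircraft, DepTime} has no BCNF violation.
{Aircraft, AirlineCode, Dest, Gate, SeatNo} has no BCNF violation.

{Aircraft, AirlineCode, Dest, Gate, SeatNo}; {Aircraft, DepTime}; {DepTime, Origin}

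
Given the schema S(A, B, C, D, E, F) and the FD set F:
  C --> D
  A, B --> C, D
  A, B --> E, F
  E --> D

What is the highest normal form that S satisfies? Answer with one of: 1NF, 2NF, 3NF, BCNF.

2NF

Candidate key: {A, B}. Prime attributes: {A, B}.
For C --> D we have {C}⁺ = {C, D}; {C} is not a superkey, so BCNF fails.
C --> D has non-prime {D} on the right and a non-superkey on the left, so 3NF fails.
No non-prime attribute depends on a proper subset of any candidate key, so 2NF holds.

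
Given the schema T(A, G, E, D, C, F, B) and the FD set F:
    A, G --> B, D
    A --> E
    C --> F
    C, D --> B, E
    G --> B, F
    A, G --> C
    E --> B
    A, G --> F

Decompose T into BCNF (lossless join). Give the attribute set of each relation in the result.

Candidate key of the original relation: {A, G}.
In {A, B, C, D, E, F, G}, {A} is not a superkey ({A}⁺ restricted to this set is {A, B, E}), so split on A --> B, E into {A, B, E} and {A, C, D, F, G}.
In {A, B, E}, {E} is not a superkey ({E}⁺ restricted to this set is {B, E}), so split on E --> B into {B, E} and {A, E}.
{B, E}: every determinant is a superkey — BCNF.
{A, E}: every determinant is a superkey — BCNF.
In {A, C, D, F, G}, {C} is not a superkey ({C}⁺ restricted to this set is {C, F}), so split on C --> F into {C, F} and {A, C, D, G}.
{C, F}: every determinant is a superkey — BCNF.
{A, C, D, G}: every determinant is a superkey — BCNF.

{A, C, D, G}; {A, E}; {B, E}; {C, F}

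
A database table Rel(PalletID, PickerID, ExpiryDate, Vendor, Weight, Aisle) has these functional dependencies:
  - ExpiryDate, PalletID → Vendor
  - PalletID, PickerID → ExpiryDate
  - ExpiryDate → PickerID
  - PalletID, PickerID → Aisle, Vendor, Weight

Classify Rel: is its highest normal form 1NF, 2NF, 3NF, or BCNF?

3NF

Candidate keys: {ExpiryDate, PalletID}, {PalletID, PickerID}. Prime attributes: {ExpiryDate, PalletID, PickerID}.
ExpiryDate → PickerID breaks BCNF: {ExpiryDate}⁺ = {ExpiryDate, PickerID}, so {ExpiryDate} is not a superkey.
Its right-hand attributes {PickerID} are all prime, as are those of every other non-superkey FD — the relation is in 3NF.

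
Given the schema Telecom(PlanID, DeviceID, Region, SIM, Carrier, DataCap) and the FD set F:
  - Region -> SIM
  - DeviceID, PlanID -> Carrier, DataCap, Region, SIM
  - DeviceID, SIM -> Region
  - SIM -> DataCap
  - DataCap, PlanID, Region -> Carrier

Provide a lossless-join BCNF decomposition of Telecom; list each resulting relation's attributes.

Candidate key of the original relation: {DeviceID, PlanID}.
In {Carrier, DataCap, DeviceID, PlanID, Region, SIM}, {Region} is not a superkey ({Region}⁺ restricted to this set is {DataCap, Region, SIM}), so split on Region -> DataCap, SIM into {DataCap, Region, SIM} and {Carrier, DeviceID, PlanID, Region}.
In {DataCap, Region, SIM}, {SIM} is not a superkey ({SIM}⁺ restricted to this set is {DataCap, SIM}), so split on SIM -> DataCap into {DataCap, SIM} and {Region, SIM}.
{DataCap, SIM} is in BCNF.
{Region, SIM} is in BCNF.
In {Carrier, DeviceID, PlanID, Region}, {PlanID, Region} is not a superkey ({PlanID, Region}⁺ restricted to this set is {Carrier, PlanID, Region}), so split on PlanID, Region -> Carrier into {Carrier, PlanID, Region} and {DeviceID, PlanID, Region}.
{Carrier, PlanID, Region} is in BCNF.
{DeviceID, PlanID, Region} is in BCNF.

{Carrier, PlanID, Region}; {DataCap, SIM}; {DeviceID, PlanID, Region}; {Region, SIM}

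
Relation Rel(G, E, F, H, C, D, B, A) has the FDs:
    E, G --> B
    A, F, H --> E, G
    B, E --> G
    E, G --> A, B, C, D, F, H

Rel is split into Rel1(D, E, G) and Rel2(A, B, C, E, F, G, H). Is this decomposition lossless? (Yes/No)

Yes

Common attributes: {E, G}; their closure is {A, B, C, D, E, F, G, H}.
Since Rel1 ⊆ {A, B, C, D, E, F, G, H}, the intersection is a superkey of Rel1; the decomposition is lossless.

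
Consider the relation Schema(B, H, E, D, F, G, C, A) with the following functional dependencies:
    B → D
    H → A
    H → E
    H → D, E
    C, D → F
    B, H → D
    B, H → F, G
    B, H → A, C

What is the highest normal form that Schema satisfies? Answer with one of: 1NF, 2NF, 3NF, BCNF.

Candidate key: {B, H}. Prime attributes: {B, H}.
B → D breaks BCNF: {B}⁺ = {B, D}, so {B} is not a superkey.
Because {D} is non-prime and the left side of B → D is not a superkey, the relation is not in 3NF.
{B} is a proper subset of the key {B, H}, and {B}⁺ contains the non-prime attribute {D} — a partial dependency, so 2NF is violated.

1NF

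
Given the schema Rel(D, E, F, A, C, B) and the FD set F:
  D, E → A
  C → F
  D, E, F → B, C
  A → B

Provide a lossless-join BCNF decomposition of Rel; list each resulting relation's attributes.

{A, B}; {A, D, E}; {C, D, E}; {C, F}

Candidate keys of the original relation: {C, D, E}, {D, E, F}.
Within {A, B, C, D, E, F}: {D, E}⁺ ∩ {A, B, C, D, E, F} = {A, B, D, E}, not the whole set, so D, E → A, B violates BCNF; decompose into {A, B, D, E} and {C, D, E, F}.
Within {A, B, D, E}: {A}⁺ ∩ {A, B, D, E} = {A, B}, not the whole set, so A → B violates BCNF; decompose into {A, B} and {A, D, E}.
{A, B}: every determinant is a superkey — BCNF.
{A, D, E}: every determinant is a superkey — BCNF.
Within {C, D, E, F}: {C}⁺ ∩ {C, D, E, F} = {C, F}, not the whole set, so C → F violates BCNF; decompose into {C, F} and {C, D, E}.
{C, F}: every determinant is a superkey — BCNF.
{C, D, E}: every determinant is a superkey — BCNF.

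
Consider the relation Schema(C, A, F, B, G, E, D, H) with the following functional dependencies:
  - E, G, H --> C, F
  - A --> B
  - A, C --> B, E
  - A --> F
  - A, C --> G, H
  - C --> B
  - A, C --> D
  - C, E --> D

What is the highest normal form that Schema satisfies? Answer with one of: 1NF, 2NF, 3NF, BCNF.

Candidate keys: {A, C}, {A, E, G, H}. Prime attributes: {A, C, E, G, H}.
E, G, H --> C, F breaks BCNF: {E, G, H}⁺ = {B, C, D, E, F, G, H}, so {E, G, H} is not a superkey.
Because {F} is non-prime and the left side of E, G, H --> C, F is not a superkey, the relation is not in 3NF.
Since {A} ⊂ {A, C} and {A}⁺ ⊇ {B, F} with {B, F} non-prime, there is a partial dependency; 2NF fails.

1NF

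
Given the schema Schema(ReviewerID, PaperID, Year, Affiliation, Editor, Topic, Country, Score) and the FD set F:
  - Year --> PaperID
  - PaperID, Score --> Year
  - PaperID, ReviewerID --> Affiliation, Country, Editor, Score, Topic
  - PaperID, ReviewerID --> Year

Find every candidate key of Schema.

{ReviewerID} never appears on the right of any FD, so every key must include it.
Closure of {PaperID, ReviewerID} is {Affiliation, Country, Editor, PaperID, ReviewerID, Score, Topic, Year}, the whole schema; {PaperID, ReviewerID} is a candidate key.
Closure of {ReviewerID, Year} is {Affiliation, Country, Editor, PaperID, ReviewerID, Score, Topic, Year}, the whole schema; {ReviewerID, Year} is a candidate key.
Any other superkey properly contains one of these, so there are no further candidate keys.

{PaperID, ReviewerID}, {ReviewerID, Year}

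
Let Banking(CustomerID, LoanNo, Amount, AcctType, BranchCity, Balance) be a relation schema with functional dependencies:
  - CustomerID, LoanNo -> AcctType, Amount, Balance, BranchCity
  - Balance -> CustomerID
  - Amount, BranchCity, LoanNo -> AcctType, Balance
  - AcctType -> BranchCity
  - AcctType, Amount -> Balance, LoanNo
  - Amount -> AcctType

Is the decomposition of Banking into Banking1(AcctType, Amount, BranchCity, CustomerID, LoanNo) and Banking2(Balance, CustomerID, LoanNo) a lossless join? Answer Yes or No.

Common attributes: {CustomerID, LoanNo}; their closure is {AcctType, Amount, Balance, BranchCity, CustomerID, LoanNo}.
Banking1 is contained in that closure, so Banking1 ∩ Banking2 -> Banking1 holds and the join is lossless.

Yes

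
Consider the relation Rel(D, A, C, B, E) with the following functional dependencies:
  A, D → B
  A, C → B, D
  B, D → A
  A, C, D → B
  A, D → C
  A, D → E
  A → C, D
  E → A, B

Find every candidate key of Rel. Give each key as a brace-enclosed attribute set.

{A}, {B, D}, {E}

{A} is a candidate key since {A}⁺ = {A, B, C, D, E} covers every attribute.
{E} is a candidate key since {E}⁺ = {A, B, C, D, E} covers every attribute.
{B, D} is a candidate key since {B, D}⁺ = {A, B, C, D, E} covers every attribute.
No proper subset of any of these is a key, and no other minimal superkey exists.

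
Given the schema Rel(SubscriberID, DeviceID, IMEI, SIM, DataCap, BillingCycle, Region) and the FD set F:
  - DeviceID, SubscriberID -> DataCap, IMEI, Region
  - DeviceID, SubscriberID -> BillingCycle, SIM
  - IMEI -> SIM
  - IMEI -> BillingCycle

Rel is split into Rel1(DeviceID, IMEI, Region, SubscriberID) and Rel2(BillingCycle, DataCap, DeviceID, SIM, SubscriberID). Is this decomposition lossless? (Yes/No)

Rel1 ∩ Rel2 = {DeviceID, SubscriberID}; its closure under F is {BillingCycle, DataCap, DeviceID, IMEI, Region, SIM, SubscriberID}.
Rel1 is contained in that closure, so Rel1 ∩ Rel2 -> Rel1 holds and the join is lossless.

Yes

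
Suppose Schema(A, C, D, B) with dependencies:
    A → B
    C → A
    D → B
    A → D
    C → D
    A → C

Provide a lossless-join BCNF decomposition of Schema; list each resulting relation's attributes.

Candidate keys of the original relation: {A}, {C}.
In {A, B, C, D}, {D} is not a superkey ({D}⁺ restricted to this set is {B, D}), so split on D → B into {B, D} and {A, C, D}.
{B, D} has no BCNF violation.
{A, C, D} has no BCNF violation.

{A, C, D}; {B, D}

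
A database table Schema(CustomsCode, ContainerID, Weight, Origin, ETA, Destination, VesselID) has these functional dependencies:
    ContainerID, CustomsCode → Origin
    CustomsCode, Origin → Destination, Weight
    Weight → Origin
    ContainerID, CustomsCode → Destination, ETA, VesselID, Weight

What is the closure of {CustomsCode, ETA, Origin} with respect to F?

Start with {CustomsCode, ETA, Origin}.
CustomsCode, Origin → Destination, Weight applies; add {Destination, Weight} → now {CustomsCode, Destination, ETA, Origin, Weight}.
No further FD applies.

{CustomsCode, Destination, ETA, Origin, Weight}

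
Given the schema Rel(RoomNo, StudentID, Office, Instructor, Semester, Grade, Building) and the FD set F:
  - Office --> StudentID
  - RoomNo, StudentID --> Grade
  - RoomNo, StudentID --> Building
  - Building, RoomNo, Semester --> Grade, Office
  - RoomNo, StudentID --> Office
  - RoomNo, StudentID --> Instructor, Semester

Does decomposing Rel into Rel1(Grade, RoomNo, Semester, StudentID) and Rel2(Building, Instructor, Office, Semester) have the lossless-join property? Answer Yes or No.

No

Rel1 ∩ Rel2 = {Semester}; its closure under F is {Semester}.
Rel1 ⊄ {Semester} and Rel2 ⊄ {Semester}, so the split is lossy.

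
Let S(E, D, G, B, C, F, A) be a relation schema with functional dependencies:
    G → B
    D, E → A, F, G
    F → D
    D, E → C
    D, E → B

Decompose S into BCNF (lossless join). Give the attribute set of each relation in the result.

{A, C, E, F, G}; {B, G}; {D, F}

Candidate keys of the original relation: {D, E}, {E, F}.
In {A, B, C, D, E, F, G}, {G} is not a superkey ({G}⁺ restricted to this set is {B, G}), so split on G → B into {B, G} and {A, C, D, E, F, G}.
{B, G} is in BCNF.
In {A, C, D, E, F, G}, {F} is not a superkey ({F}⁺ restricted to this set is {D, F}), so split on F → D into {D, F} and {A, C, E, F, G}.
{D, F} is in BCNF.
{A, C, E, F, G} is in BCNF.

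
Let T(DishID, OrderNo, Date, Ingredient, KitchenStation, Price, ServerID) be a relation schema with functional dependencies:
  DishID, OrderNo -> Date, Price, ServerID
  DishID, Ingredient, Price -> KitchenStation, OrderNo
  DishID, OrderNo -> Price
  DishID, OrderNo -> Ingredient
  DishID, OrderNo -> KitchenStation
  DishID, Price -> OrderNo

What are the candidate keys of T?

Attributes never on any right-hand side: {DishID} — every candidate key must contain it.
{DishID, OrderNo}⁺ = {Date, DishID, Ingredient, KitchenStation, OrderNo, Price, ServerID}, which is every attribute, so {DishID, OrderNo} is a candidate key.
{DishID, Price}⁺ = {Date, DishID, Ingredient, KitchenStation, OrderNo, Price, ServerID}, which is every attribute, so {DishID, Price} is a candidate key.
Any other superkey properly contains one of these, so there are no further candidate keys.

{DishID, OrderNo}, {DishID, Price}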